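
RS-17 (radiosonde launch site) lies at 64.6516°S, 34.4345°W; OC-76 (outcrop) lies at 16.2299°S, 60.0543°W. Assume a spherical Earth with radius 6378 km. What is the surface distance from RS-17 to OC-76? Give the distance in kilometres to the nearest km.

Δφ = 48.4217°,  Δλ = -25.6198°
a = sin²(Δφ/2) + cos φ₁ cos φ₂ sin²(Δλ/2) = 0.188386
c = 2·arcsin(√a) = 0.897932 rad = 51.4477°
d = R·c = 6378 × 0.897932 = 5727.0 km

5727 km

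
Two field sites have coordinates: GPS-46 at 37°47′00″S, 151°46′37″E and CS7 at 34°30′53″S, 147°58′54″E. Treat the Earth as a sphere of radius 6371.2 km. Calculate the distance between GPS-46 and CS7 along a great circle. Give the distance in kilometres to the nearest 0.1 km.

498.1 km

GPS-46: φ = -37.78333°, λ = +151.77694°
CS7: φ = -34.51472°, λ = +147.98167°
Δφ = 3.2686°,  Δλ = -3.7953°
a = sin²(Δφ/2) + cos φ₁ cos φ₂ sin²(Δλ/2) = 0.001527
c = 2·arcsin(√a) = 0.078186 rad = 4.4797°
d = R·c = 6371.2 × 0.078186 = 498.1 km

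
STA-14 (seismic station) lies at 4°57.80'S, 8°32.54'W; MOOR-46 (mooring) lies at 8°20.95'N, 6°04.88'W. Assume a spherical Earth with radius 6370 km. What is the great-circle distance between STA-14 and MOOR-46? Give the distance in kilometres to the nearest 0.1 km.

1505.0 km

STA-14: φ = -4.96333°, λ = -8.54233°
MOOR-46: φ = +8.34917°, λ = -6.08133°
Δφ = 13.3125°,  Δλ = 2.4610°
a = sin²(Δφ/2) + cos φ₁ cos φ₂ sin²(Δλ/2) = 0.013890
c = 2·arcsin(√a) = 0.236263 rad = 13.5369°
d = R·c = 6370 × 0.236263 = 1505.0 km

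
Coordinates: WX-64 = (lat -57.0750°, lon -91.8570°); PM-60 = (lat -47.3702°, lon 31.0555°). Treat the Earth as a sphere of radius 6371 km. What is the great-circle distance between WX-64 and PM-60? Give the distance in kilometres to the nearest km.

Δφ = 9.7048°,  Δλ = 122.9125°
a = sin²(Δφ/2) + cos φ₁ cos φ₂ sin²(Δλ/2) = 0.291224
c = 2·arcsin(√a) = 1.140047 rad = 65.3199°
d = R·c = 6371 × 1.140047 = 7263.2 km

7263 km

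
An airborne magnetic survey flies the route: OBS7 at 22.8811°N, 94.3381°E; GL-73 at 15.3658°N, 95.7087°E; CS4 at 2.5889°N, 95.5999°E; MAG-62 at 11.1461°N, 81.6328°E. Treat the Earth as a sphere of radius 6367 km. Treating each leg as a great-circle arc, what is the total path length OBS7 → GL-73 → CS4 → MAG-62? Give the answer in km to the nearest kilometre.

OBS7→GL-73: c = 0.133096 rad, d = 847.42 km
GL-73→CS4: c = 0.223007 rad, d = 1419.88 km
CS4→MAG-62: c = 0.284188 rad, d = 1809.43 km
Total = 847.42 + 1419.88 + 1809.43 = 4076.73 km

4077 km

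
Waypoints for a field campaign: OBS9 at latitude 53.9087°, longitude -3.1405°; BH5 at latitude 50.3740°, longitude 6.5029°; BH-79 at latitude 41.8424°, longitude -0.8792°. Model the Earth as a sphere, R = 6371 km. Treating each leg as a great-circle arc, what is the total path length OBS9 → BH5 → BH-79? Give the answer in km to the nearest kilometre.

1871 km

OBS9→BH5: c = 0.120165 rad, d = 765.57 km
BH5→BH-79: c = 0.173445 rad, d = 1105.02 km
Total = 765.57 + 1105.02 = 1870.59 km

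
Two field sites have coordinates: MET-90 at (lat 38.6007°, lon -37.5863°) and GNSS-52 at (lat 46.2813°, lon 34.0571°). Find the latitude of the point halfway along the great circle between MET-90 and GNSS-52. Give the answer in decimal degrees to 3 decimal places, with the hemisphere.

Bx = cos φ₂ cos Δλ = 0.217654,  By = cos φ₂ sin Δλ = 0.655951
φₘ = atan2(sin φ₁ + sin φ₂, √((cos φ₁ + Bx)² + By²)) = 48.40837°
λₘ = λ₁ + atan2(By, cos φ₁ + Bx) = -4.30150°

48.408°N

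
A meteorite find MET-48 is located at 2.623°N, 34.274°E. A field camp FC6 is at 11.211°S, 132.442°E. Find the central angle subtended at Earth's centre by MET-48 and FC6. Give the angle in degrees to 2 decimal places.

98.52°

Δφ = -13.8340°,  Δλ = 98.1680°
a = sin²(Δφ/2) + cos φ₁ cos φ₂ sin²(Δλ/2) = 0.574058
c = 2·arcsin(√a) = 1.719460 rad = 98.5178°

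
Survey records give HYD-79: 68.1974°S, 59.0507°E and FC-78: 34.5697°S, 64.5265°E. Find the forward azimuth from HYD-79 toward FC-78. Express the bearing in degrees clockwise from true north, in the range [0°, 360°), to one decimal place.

Δλ = 5.4758°
y = sin Δλ · cos φ₂ = 0.078577
x = cos φ₁ sin φ₂ − sin φ₁ cos φ₂ cos Δλ = 0.550305
θ = atan2(y, x) = 8.1262° → 8.1262° (mod 360°)

8.1°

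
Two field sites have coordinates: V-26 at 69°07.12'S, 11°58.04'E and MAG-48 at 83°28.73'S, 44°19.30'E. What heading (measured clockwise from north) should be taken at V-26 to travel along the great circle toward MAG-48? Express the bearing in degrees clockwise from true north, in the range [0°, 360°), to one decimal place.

V-26: φ = -69.11867°, λ = +11.96733°
MAG-48: φ = -83.47883°, λ = +44.32167°
Δλ = 32.3543°
y = sin Δλ · cos φ₂ = 0.060778
x = cos φ₁ sin φ₂ − sin φ₁ cos φ₂ cos Δλ = -0.264490
θ = atan2(y, x) = 167.0586° → 167.0586° (mod 360°)

167.1°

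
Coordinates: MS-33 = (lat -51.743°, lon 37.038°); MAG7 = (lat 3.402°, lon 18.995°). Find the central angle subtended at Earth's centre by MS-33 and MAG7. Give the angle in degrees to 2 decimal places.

Δφ = 55.1450°,  Δλ = -18.0430°
a = sin²(Δφ/2) + cos φ₁ cos φ₂ sin²(Δλ/2) = 0.229447
c = 2·arcsin(√a) = 0.999044 rad = 57.2410°

57.24°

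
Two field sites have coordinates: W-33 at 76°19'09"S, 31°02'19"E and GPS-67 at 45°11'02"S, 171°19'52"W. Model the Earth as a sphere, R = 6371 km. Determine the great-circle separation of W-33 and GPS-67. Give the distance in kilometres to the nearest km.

W-33: φ = -76.31917°, λ = +31.03861°
GPS-67: φ = -45.18389°, λ = -171.33111°
Δφ = 31.1353°,  Δλ = 157.6303°
a = sin²(Δφ/2) + cos φ₁ cos φ₂ sin²(Δλ/2) = 0.232456
c = 2·arcsin(√a) = 1.006183 rad = 57.6501°
d = R·c = 6371 × 1.006183 = 6410.4 km

6410 km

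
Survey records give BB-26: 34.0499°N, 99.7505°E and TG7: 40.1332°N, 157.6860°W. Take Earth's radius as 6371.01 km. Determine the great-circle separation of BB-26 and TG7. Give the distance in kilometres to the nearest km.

Δφ = 6.0833°,  Δλ = 102.5635°
a = sin²(Δφ/2) + cos φ₁ cos φ₂ sin²(Δλ/2) = 0.388445
c = 2·arcsin(√a) = 1.345793 rad = 77.1082°
d = R·c = 6371.01 × 1.345793 = 8574.1 km

8574 km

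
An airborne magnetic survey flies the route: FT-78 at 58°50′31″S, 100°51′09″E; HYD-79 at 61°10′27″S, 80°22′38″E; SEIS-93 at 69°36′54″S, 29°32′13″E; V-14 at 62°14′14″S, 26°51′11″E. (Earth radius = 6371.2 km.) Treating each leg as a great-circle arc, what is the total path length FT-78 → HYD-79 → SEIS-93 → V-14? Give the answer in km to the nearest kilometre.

FT-78: φ = -58.84194°, λ = +100.85250°
HYD-79: φ = -61.17417°, λ = +80.37722°
SEIS-93: φ = -69.61500°, λ = +29.53694°
V-14: φ = -62.23722°, λ = +26.85306°
FT-78→HYD-79: c = 0.182399 rad, d = 1162.10 km
HYD-79→SEIS-93: c = 0.383722 rad, d = 2444.77 km
SEIS-93→V-14: c = 0.130145 rad, d = 829.18 km
Total = 1162.10 + 2444.77 + 829.18 = 4436.05 km

4436 km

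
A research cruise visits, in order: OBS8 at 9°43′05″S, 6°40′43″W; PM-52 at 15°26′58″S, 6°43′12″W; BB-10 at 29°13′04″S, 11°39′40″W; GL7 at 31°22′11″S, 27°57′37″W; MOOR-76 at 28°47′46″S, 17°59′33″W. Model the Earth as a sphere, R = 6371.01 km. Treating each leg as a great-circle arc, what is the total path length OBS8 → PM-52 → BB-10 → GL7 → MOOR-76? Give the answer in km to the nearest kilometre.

4832 km

OBS8: φ = -9.71806°, λ = -6.67861°
PM-52: φ = -15.44944°, λ = -6.72000°
BB-10: φ = -29.21778°, λ = -11.66111°
GL7: φ = -31.36972°, λ = -27.96028°
MOOR-76: φ = -28.79611°, λ = -17.99250°
OBS8→PM-52: c = 0.100034 rad, d = 637.32 km
PM-52→BB-10: c = 0.253104 rad, d = 1612.53 km
BB-10→GL7: c = 0.248246 rad, d = 1581.58 km
GL7→MOOR-76: c = 0.157025 rad, d = 1000.41 km
Total = 637.32 + 1612.53 + 1581.58 + 1000.41 = 4831.83 km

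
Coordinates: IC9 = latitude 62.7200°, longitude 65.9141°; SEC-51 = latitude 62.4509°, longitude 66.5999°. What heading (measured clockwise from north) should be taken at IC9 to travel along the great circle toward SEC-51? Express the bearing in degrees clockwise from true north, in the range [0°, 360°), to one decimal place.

130.1°

Δλ = 0.6858°
y = sin Δλ · cos φ₂ = 0.005536
x = cos φ₁ sin φ₂ − sin φ₁ cos φ₂ cos Δλ = -0.004667
θ = atan2(y, x) = 130.1339° → 130.1339° (mod 360°)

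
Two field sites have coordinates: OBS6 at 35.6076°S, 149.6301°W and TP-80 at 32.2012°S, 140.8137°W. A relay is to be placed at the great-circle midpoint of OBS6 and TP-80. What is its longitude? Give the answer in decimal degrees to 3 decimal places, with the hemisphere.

Bx = cos φ₂ cos Δλ = 0.836184,  By = cos φ₂ sin Δλ = 0.129693
φₘ = atan2(sin φ₁ + sin φ₂, √((cos φ₁ + Bx)² + By²)) = -33.98300°
λₘ = λ₁ + atan2(By, cos φ₁ + Bx) = -145.13363°

145.134°W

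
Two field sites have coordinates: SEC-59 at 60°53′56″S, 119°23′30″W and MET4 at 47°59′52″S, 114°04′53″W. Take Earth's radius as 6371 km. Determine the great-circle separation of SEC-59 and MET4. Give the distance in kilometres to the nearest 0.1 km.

1473.9 km

SEC-59: φ = -60.89889°, λ = -119.39167°
MET4: φ = -47.99778°, λ = -114.08139°
Δφ = 12.9011°,  Δλ = 5.3103°
a = sin²(Δφ/2) + cos φ₁ cos φ₂ sin²(Δλ/2) = 0.013320
c = 2·arcsin(√a) = 0.231340 rad = 13.2548°
d = R·c = 6371 × 0.231340 = 1473.9 km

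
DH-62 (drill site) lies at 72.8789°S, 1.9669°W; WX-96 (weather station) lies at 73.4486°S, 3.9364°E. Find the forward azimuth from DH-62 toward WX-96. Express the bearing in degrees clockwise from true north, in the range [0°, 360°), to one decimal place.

111.2°

Δλ = 5.9033°
y = sin Δλ · cos φ₂ = 0.029299
x = cos φ₁ sin φ₂ − sin φ₁ cos φ₂ cos Δλ = -0.011387
θ = atan2(y, x) = 111.2378° → 111.2378° (mod 360°)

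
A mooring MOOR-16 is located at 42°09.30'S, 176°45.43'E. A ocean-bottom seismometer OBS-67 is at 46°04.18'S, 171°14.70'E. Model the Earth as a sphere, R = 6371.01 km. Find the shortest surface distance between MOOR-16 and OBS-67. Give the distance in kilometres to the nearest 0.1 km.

MOOR-16: φ = -42.15500°, λ = +176.75717°
OBS-67: φ = -46.06967°, λ = +171.24500°
Δφ = -3.9147°,  Δλ = -5.5122°
a = sin²(Δφ/2) + cos φ₁ cos φ₂ sin²(Δλ/2) = 0.002356
c = 2·arcsin(√a) = 0.097110 rad = 5.5640°
d = R·c = 6371.01 × 0.097110 = 618.7 km

618.7 km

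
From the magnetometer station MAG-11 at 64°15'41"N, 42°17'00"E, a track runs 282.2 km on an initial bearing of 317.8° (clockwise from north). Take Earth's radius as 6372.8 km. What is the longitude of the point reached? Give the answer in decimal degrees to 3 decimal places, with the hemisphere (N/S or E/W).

MAG-11: φ = +64.26139°, λ = +42.28333°
δ = d/R = 282.2/6372.8 = 0.044282 rad
φ₂ = arcsin(sin φ₁ cos δ + cos φ₁ sin δ cos θ)
   = arcsin(0.90078·0.99902 + 0.43427·0.04427·0.74080) = 66.08427°
λ₂ = λ₁ + atan2(sin θ sin δ cos φ₁, cos δ − sin φ₁ sin φ₂) = 38.07693°

38.077°E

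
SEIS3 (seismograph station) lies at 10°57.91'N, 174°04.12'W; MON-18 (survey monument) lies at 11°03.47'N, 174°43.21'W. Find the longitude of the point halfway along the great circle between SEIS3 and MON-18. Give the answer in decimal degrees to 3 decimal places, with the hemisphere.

SEIS3: φ = +10.96517°, λ = -174.06867°
MON-18: φ = +11.05783°, λ = -174.72017°
Bx = cos φ₂ cos Δλ = 0.981371,  By = cos φ₂ sin Δλ = -0.011159
φₘ = atan2(sin φ₁ + sin φ₂, √((cos φ₁ + Bx)² + By²)) = 11.01167°
λₘ = λ₁ + atan2(By, cos φ₁ + Bx) = -174.39437°

174.394°W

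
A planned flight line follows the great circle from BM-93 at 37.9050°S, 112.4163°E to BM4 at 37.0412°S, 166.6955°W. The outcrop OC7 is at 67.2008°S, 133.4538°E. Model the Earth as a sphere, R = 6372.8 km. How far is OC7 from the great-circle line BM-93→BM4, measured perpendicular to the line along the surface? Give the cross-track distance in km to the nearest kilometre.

2542 km

δ₁₃ = central angle BM-93→OC7 = 0.551527 rad  (haversine)
θ₁₃ = bearing BM-93→OC7 = 164.605°,  θ₁₂ = bearing BM-93→BM4 = 116.773°
dₓₜ = R·arcsin(sin δ₁₃ · sin(θ₁₃ − θ₁₂)) = 6372.8·arcsin(0.52399·sin(47.832°)) = 2541.861 km
|dₓₜ| = 2541.861 km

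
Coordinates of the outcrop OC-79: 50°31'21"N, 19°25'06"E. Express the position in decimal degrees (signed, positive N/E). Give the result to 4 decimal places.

lat: 50.5225° N → +50.5225°
lon: 19.4183° E → +19.4183°

+50.5225°, +19.4183°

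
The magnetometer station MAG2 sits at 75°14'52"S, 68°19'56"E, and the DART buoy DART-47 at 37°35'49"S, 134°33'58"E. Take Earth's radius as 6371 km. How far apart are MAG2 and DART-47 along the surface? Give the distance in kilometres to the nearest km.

5319 km

MAG2: φ = -75.24778°, λ = +68.33222°
DART-47: φ = -37.59694°, λ = +134.56611°
Δφ = 37.6508°,  Δλ = 66.2339°
a = sin²(Δφ/2) + cos φ₁ cos φ₂ sin²(Δλ/2) = 0.164350
c = 2·arcsin(√a) = 0.834835 rad = 47.8325°
d = R·c = 6371 × 0.834835 = 5318.7 km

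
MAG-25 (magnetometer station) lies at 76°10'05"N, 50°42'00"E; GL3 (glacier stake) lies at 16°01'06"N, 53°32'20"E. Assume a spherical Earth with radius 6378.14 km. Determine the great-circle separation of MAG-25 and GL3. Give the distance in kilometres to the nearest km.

MAG-25: φ = +76.16806°, λ = +50.70000°
GL3: φ = +16.01833°, λ = +53.53889°
Δφ = -60.1497°,  Δλ = 2.8389°
a = sin²(Δφ/2) + cos φ₁ cos φ₂ sin²(Δλ/2) = 0.251273
c = 2·arcsin(√a) = 1.050136 rad = 60.1684°
d = R·c = 6378.14 × 1.050136 = 6697.9 km

6698 km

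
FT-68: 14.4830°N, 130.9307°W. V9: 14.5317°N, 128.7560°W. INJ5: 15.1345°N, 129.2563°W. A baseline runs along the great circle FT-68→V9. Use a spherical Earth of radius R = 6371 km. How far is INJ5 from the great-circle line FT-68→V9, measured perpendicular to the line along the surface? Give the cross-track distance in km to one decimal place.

68.1 km

δ₁₃ = central angle FT-68→INJ5 = 0.030455 rad  (haversine)
θ₁₃ = bearing FT-68→INJ5 = 67.865°,  θ₁₂ = bearing FT-68→V9 = 88.403°
dₓₜ = R·arcsin(sin δ₁₃ · sin(θ₁₃ − θ₁₂)) = 6371·arcsin(0.03045·sin(-20.538°)) = -68.062 km
|dₓₜ| = 68.062 km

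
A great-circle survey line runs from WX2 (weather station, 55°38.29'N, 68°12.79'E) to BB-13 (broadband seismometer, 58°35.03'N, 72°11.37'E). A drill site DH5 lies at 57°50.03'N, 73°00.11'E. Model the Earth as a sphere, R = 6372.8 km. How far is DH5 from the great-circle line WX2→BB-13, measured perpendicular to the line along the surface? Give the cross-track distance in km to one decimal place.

WX2: φ = +55.63817°, λ = +68.21317°
BB-13: φ = +58.58383°, λ = +72.18950°
DH5: φ = +57.83383°, λ = +73.00183°
δ₁₃ = central angle WX2→DH5 = 0.059726 rad  (haversine)
θ₁₃ = bearing WX2→DH5 = 48.122°,  θ₁₂ = bearing WX2→BB-13 = 34.585°
dₓₜ = R·arcsin(sin δ₁₃ · sin(θ₁₃ − θ₁₂)) = 6372.8·arcsin(0.05969·sin(13.536°)) = 89.038 km
|dₓₜ| = 89.038 km

89.0 km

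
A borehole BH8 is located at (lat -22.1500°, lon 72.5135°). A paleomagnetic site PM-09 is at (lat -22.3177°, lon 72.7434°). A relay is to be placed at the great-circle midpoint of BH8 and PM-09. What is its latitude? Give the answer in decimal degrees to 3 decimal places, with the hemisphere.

Bx = cos φ₂ cos Δλ = 0.925085,  By = cos φ₂ sin Δλ = 0.003712
φₘ = atan2(sin φ₁ + sin φ₂, √((cos φ₁ + Bx)² + By²)) = -22.23389°
λₘ = λ₁ + atan2(By, cos φ₁ + Bx) = 72.62838°

22.234°S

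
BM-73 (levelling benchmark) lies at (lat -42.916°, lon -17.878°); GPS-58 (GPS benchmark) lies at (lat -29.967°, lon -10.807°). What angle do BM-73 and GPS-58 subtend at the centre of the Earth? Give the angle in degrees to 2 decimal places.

14.13°

Δφ = 12.9490°,  Δλ = 7.0710°
a = sin²(Δφ/2) + cos φ₁ cos φ₂ sin²(Δλ/2) = 0.015128
c = 2·arcsin(√a) = 0.246614 rad = 14.1299°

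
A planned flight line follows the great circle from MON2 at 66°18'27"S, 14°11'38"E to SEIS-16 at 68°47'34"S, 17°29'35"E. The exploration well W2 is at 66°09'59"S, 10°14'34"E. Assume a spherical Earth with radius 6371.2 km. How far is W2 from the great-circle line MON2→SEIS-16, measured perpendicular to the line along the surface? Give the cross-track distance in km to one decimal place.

156.0 km

MON2: φ = -66.30750°, λ = +14.19389°
SEIS-16: φ = -68.79278°, λ = +17.49306°
W2: φ = -66.16639°, λ = +10.24278°
δ₁₃ = central angle MON2→W2 = 0.027892 rad  (haversine)
θ₁₃ = bearing MON2→W2 = 273.255°,  θ₁₂ = bearing MON2→SEIS-16 = 154.635°
dₓₜ = R·arcsin(sin δ₁₃ · sin(θ₁₃ − θ₁₂)) = 6371.2·arcsin(0.02789·sin(118.620°)) = 155.988 km
|dₓₜ| = 155.988 km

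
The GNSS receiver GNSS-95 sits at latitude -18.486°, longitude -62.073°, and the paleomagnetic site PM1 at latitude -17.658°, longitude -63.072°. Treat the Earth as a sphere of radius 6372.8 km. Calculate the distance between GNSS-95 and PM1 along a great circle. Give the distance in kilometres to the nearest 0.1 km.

140.1 km

Δφ = 0.8280°,  Δλ = -0.9990°
a = sin²(Δφ/2) + cos φ₁ cos φ₂ sin²(Δλ/2) = 0.000121
c = 2·arcsin(√a) = 0.021991 rad = 1.2600°
d = R·c = 6372.8 × 0.021991 = 140.1 km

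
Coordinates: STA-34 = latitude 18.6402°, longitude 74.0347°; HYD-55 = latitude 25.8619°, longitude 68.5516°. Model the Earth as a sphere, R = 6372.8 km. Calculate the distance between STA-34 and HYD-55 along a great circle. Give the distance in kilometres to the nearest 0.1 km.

Δφ = 7.2217°,  Δλ = -5.4831°
a = sin²(Δφ/2) + cos φ₁ cos φ₂ sin²(Δλ/2) = 0.005917
c = 2·arcsin(√a) = 0.153997 rad = 8.8234°
d = R·c = 6372.8 × 0.153997 = 981.4 km

981.4 km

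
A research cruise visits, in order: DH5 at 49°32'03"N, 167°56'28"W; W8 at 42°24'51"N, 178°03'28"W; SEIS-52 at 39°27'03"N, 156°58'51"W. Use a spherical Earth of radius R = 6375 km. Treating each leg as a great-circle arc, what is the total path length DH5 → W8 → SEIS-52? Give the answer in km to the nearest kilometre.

2909 km

DH5: φ = +49.53417°, λ = -167.94111°
W8: φ = +42.41417°, λ = -178.05778°
SEIS-52: φ = +39.45083°, λ = -156.98083°
DH5→W8: c = 0.174353 rad, d = 1111.50 km
W8→SEIS-52: c = 0.281919 rad, d = 1797.24 km
Total = 1111.50 + 1797.24 = 2908.73 km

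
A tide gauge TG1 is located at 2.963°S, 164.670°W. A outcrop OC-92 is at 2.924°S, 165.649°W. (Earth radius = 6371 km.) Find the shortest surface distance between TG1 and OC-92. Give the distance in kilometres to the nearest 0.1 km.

Δφ = 0.0390°,  Δλ = -0.9790°
a = sin²(Δφ/2) + cos φ₁ cos φ₂ sin²(Δλ/2) = 0.000073
c = 2·arcsin(√a) = 0.017078 rad = 0.9785°
d = R·c = 6371 × 0.017078 = 108.8 km

108.8 km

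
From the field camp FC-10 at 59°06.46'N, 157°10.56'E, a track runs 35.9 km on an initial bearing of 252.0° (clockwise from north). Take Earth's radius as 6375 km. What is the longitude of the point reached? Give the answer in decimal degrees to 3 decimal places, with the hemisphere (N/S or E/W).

156.580°E

FC-10: φ = +59.10767°, λ = +157.17600°
δ = d/R = 35.9/6375 = 0.005631 rad
φ₂ = arcsin(sin φ₁ cos δ + cos φ₁ sin δ cos θ)
   = arcsin(0.85813·0.99998 + 0.51343·0.00563·-0.30902) = 59.00659°
λ₂ = λ₁ + atan2(sin θ sin δ cos φ₁, cos δ − sin φ₁ sin φ₂) = 156.58007°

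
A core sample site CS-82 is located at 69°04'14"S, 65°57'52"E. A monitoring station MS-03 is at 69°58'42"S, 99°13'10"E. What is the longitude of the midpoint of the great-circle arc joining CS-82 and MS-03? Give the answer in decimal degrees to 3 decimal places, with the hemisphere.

82.229°E

CS-82: φ = -69.07056°, λ = +65.96444°
MS-03: φ = -69.97833°, λ = +99.21944°
Bx = cos φ₂ cos Δλ = 0.286307,  By = cos φ₂ sin Δλ = 0.187747
φₘ = atan2(sin φ₁ + sin φ₂, √((cos φ₁ + Bx)² + By²)) = -70.31319°
λₘ = λ₁ + atan2(By, cos φ₁ + Bx) = 82.22893°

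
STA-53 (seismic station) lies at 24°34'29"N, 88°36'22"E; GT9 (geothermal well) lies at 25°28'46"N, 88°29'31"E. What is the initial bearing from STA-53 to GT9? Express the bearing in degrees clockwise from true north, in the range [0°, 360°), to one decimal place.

STA-53: φ = +24.57472°, λ = +88.60611°
GT9: φ = +25.47944°, λ = +88.49194°
Δλ = -0.1142°
y = sin Δλ · cos φ₂ = -0.001799
x = cos φ₁ sin φ₂ − sin φ₁ cos φ₂ cos Δλ = 0.015790
θ = atan2(y, x) = -6.4989° → 353.5011° (mod 360°)

353.5°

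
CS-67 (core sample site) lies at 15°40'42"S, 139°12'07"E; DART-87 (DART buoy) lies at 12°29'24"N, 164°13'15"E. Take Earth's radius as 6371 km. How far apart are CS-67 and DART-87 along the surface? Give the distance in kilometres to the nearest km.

4170 km

CS-67: φ = -15.67833°, λ = +139.20194°
DART-87: φ = +12.49000°, λ = +164.22083°
Δφ = 28.1683°,  Δλ = 25.0189°
a = sin²(Δφ/2) + cos φ₁ cos φ₂ sin²(Δλ/2) = 0.103319
c = 2·arcsin(√a) = 0.654484 rad = 37.4992°
d = R·c = 6371 × 0.654484 = 4169.7 km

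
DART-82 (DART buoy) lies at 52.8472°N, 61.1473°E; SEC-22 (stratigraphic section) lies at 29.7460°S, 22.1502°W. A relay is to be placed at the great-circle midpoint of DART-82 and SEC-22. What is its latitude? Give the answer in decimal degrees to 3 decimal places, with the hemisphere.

Bx = cos φ₂ cos Δλ = 0.101335,  By = cos φ₂ sin Δλ = -0.862300
φₘ = atan2(sin φ₁ + sin φ₂, √((cos φ₁ + Bx)² + By²)) = 15.11409°
λₘ = λ₁ + atan2(By, cos φ₁ + Bx) = 10.42715°

15.114°N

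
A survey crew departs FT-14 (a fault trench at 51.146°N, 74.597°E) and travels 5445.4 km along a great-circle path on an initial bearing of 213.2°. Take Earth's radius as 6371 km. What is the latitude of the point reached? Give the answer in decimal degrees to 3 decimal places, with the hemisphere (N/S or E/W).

6.615°N

δ = d/R = 5445.4/6371 = 0.854717 rad
φ₂ = arcsin(sin φ₁ cos δ + cos φ₁ sin δ cos θ)
   = arcsin(0.77875·0.65643 + 0.62734·0.75438·-0.83676) = 6.61472°
λ₂ = λ₁ + atan2(sin θ sin δ cos φ₁, cos δ − sin φ₁ sin φ₂) = 50.02467°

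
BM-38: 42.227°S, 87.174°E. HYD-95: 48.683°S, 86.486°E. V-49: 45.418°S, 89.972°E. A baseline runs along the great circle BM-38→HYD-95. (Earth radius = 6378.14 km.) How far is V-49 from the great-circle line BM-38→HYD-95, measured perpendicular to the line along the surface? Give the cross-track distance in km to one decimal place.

243.3 km

δ₁₃ = central angle BM-38→V-49 = 0.065893 rad  (haversine)
θ₁₃ = bearing BM-38→V-49 = 148.642°,  θ₁₂ = bearing BM-38→HYD-95 = 184.032°
dₓₜ = R·arcsin(sin δ₁₃ · sin(θ₁₃ − θ₁₂)) = 6378.14·arcsin(0.06584·sin(-35.390°)) = -243.278 km
|dₓₜ| = 243.278 km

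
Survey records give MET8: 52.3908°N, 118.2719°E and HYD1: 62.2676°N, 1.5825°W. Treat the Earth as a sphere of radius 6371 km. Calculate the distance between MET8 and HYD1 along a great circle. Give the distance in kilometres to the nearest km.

6222 km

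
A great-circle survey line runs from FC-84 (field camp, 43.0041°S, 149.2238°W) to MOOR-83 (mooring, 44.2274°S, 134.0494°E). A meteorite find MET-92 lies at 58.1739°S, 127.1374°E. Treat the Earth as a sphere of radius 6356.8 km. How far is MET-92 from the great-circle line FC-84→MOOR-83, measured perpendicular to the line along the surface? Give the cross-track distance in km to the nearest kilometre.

δ₁₃ = central angle FC-84→MET-92 = 0.899203 rad  (haversine)
θ₁₃ = bearing FC-84→MET-92 = 222.028°,  θ₁₂ = bearing FC-84→MOOR-83 = 240.296°
dₓₜ = R·arcsin(sin δ₁₃ · sin(θ₁₃ − θ₁₂)) = 6356.8·arcsin(0.78283·sin(-18.268°)) = -1575.990 km
|dₓₜ| = 1575.990 km

1576 km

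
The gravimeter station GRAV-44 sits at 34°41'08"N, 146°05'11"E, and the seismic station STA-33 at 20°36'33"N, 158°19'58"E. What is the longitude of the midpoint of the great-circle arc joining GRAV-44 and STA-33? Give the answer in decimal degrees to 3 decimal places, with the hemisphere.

152.607°E

GRAV-44: φ = +34.68556°, λ = +146.08639°
STA-33: φ = +20.60917°, λ = +158.33278°
Bx = cos φ₂ cos Δλ = 0.914704,  By = cos φ₂ sin Δλ = 0.198541
φₘ = atan2(sin φ₁ + sin φ₂, √((cos φ₁ + Bx)² + By²)) = 27.78176°
λₘ = λ₁ + atan2(By, cos φ₁ + Bx) = 152.60710°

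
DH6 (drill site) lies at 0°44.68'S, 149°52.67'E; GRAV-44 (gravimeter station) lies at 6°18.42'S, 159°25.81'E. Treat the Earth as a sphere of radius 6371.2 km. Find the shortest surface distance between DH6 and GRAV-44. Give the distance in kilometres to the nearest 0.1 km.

1227.1 km

DH6: φ = -0.74467°, λ = +149.87783°
GRAV-44: φ = -6.30700°, λ = +159.43017°
Δφ = -5.5623°,  Δλ = 9.5523°
a = sin²(Δφ/2) + cos φ₁ cos φ₂ sin²(Δλ/2) = 0.009245
c = 2·arcsin(√a) = 0.192595 rad = 11.0349°
d = R·c = 6371.2 × 0.192595 = 1227.1 km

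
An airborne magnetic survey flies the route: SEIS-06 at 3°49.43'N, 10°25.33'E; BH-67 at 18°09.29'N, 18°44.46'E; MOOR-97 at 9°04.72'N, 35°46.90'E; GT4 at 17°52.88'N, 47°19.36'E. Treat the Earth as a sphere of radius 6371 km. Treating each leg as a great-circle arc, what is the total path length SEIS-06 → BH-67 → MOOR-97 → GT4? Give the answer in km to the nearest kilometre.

SEIS-06: φ = +3.82383°, λ = +10.42217°
BH-67: φ = +18.15483°, λ = +18.74100°
MOOR-97: φ = +9.07867°, λ = +35.78167°
GT4: φ = +17.88133°, λ = +47.32267°
SEIS-06→BH-67: c = 0.287674 rad, d = 1832.77 km
BH-67→MOOR-97: c = 0.329251 rad, d = 2097.66 km
MOOR-97→GT4: c = 0.248751 rad, d = 1584.79 km
Total = 1832.77 + 2097.66 + 1584.79 = 5515.22 km

5515 km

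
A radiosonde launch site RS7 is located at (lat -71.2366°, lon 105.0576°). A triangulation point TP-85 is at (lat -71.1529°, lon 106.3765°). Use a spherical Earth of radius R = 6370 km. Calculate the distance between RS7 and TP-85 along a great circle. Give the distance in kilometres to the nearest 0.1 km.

Δφ = 0.0837°,  Δλ = 1.3189°
a = sin²(Δφ/2) + cos φ₁ cos φ₂ sin²(Δλ/2) = 0.000014
c = 2·arcsin(√a) = 0.007563 rad = 0.4333°
d = R·c = 6370 × 0.007563 = 48.2 km

48.2 km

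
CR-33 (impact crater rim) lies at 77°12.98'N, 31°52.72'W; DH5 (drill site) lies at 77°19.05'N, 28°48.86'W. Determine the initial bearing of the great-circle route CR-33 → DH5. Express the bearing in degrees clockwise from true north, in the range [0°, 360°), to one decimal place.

80.0°

CR-33: φ = +77.21633°, λ = -31.87867°
DH5: φ = +77.31750°, λ = -28.81433°
Δλ = 3.0643°
y = sin Δλ · cos φ₂ = 0.011736
x = cos φ₁ sin φ₂ − sin φ₁ cos φ₂ cos Δλ = 0.002072
θ = atan2(y, x) = 79.9887° → 79.9887° (mod 360°)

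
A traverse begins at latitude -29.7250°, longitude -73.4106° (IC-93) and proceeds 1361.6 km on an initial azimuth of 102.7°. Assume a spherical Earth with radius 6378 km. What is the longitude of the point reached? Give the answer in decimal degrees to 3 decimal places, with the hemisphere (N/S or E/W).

59.356°W

δ = d/R = 1361.6/6378 = 0.213484 rad
φ₂ = arcsin(sin φ₁ cos δ + cos φ₁ sin δ cos θ)
   = arcsin(-0.49584·0.97730 + 0.86842·0.21187·-0.21985) = -31.67029°
λ₂ = λ₁ + atan2(sin θ sin δ cos φ₁, cos δ − sin φ₁ sin φ₂) = -59.35600°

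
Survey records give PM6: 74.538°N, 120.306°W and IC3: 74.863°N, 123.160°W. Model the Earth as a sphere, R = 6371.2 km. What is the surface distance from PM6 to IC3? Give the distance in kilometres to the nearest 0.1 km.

Δφ = 0.3250°,  Δλ = -2.8540°
a = sin²(Δφ/2) + cos φ₁ cos φ₂ sin²(Δλ/2) = 0.000051
c = 2·arcsin(√a) = 0.014313 rad = 0.8201°
d = R·c = 6371.2 × 0.014313 = 91.2 km

91.2 km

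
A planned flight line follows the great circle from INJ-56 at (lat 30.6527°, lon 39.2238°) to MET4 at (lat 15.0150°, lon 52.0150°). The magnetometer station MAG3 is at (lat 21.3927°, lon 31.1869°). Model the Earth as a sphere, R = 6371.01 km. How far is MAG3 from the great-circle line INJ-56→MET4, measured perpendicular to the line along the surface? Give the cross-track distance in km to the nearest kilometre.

δ₁₃ = central angle INJ-56→MAG3 = 0.204803 rad  (haversine)
θ₁₃ = bearing INJ-56→MAG3 = 219.799°,  θ₁₂ = bearing INJ-56→MET4 = 140.274°
dₓₜ = R·arcsin(sin δ₁₃ · sin(θ₁₃ − θ₁₂)) = 6371.01·arcsin(0.20337·sin(79.525°)) = 1282.755 km
|dₓₜ| = 1282.755 km

1283 km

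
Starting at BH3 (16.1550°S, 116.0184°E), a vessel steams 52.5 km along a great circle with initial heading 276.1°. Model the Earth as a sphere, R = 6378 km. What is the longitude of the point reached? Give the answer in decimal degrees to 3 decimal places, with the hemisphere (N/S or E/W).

115.530°E

δ = d/R = 52.5/6378 = 0.008231 rad
φ₂ = arcsin(sin φ₁ cos δ + cos φ₁ sin δ cos θ)
   = arcsin(-0.27824·0.99997 + 0.96051·0.00823·0.10626) = -16.10433°
λ₂ = λ₁ + atan2(sin θ sin δ cos φ₁, cos δ − sin φ₁ sin φ₂) = 115.53029°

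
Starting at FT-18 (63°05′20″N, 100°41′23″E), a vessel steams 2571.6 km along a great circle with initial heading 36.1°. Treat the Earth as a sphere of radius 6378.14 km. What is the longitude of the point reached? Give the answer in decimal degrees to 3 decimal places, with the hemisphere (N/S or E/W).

FT-18: φ = +63.08889°, λ = +100.68972°
δ = d/R = 2571.6/6378.14 = 0.403190 rad
φ₂ = arcsin(sin φ₁ cos δ + cos φ₁ sin δ cos θ)
   = arcsin(0.89171·0.91981 + 0.45261·0.39235·0.80799) = 74.51324°
λ₂ = λ₁ + atan2(sin θ sin δ cos φ₁, cos δ − sin φ₁ sin φ₂) = 160.66027°

160.660°E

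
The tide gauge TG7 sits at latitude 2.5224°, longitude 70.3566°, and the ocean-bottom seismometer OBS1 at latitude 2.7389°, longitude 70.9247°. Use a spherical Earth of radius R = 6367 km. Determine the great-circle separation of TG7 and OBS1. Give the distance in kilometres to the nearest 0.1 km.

Δφ = 0.2165°,  Δλ = 0.5681°
a = sin²(Δφ/2) + cos φ₁ cos φ₂ sin²(Δλ/2) = 0.000028
c = 2·arcsin(√a) = 0.010601 rad = 0.6074°
d = R·c = 6367 × 0.010601 = 67.5 km

67.5 km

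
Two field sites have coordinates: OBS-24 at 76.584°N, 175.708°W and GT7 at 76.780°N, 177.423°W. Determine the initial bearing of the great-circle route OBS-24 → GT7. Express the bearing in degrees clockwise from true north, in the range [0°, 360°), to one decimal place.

297.2°

Δλ = -1.7150°
y = sin Δλ · cos φ₂ = -0.006844
x = cos φ₁ sin φ₂ − sin φ₁ cos φ₂ cos Δλ = 0.003520
θ = atan2(y, x) = -62.7800° → 297.2200° (mod 360°)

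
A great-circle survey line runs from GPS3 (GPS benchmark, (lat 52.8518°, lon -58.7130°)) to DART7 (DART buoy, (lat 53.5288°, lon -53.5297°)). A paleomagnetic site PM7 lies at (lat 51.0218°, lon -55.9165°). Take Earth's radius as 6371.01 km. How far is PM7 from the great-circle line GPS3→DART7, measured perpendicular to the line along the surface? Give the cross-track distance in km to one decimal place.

δ₁₃ = central angle GPS3→PM7 = 0.043876 rad  (haversine)
θ₁₃ = bearing GPS3→PM7 = 135.598°,  θ₁₂ = bearing GPS3→DART7 = 75.635°
dₓₜ = R·arcsin(sin δ₁₃ · sin(θ₁₃ − θ₁₂)) = 6371.01·arcsin(0.04386·sin(59.963°)) = 241.973 km
|dₓₜ| = 241.973 km

242.0 km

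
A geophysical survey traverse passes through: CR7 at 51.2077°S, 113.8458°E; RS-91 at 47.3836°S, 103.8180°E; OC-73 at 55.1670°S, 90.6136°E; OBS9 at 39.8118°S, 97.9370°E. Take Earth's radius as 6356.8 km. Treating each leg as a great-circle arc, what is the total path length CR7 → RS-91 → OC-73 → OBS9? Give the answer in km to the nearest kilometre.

3882 km

CR7→RS-91: c = 0.132056 rad, d = 839.45 km
RS-91→OC-73: c = 0.197490 rad, d = 1255.40 km
OC-73→OBS9: c = 0.281198 rad, d = 1787.52 km
Total = 839.45 + 1255.40 + 1787.52 = 3882.38 km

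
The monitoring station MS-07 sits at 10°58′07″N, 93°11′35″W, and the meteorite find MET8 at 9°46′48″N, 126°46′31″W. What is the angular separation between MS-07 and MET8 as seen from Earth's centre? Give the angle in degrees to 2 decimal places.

MS-07: φ = +10.96861°, λ = -93.19306°
MET8: φ = +9.78000°, λ = -126.77528°
Δφ = -1.1886°,  Δλ = -33.5822°
a = sin²(Δφ/2) + cos φ₁ cos φ₂ sin²(Δλ/2) = 0.080846
c = 2·arcsin(√a) = 0.576624 rad = 33.0381°

33.04°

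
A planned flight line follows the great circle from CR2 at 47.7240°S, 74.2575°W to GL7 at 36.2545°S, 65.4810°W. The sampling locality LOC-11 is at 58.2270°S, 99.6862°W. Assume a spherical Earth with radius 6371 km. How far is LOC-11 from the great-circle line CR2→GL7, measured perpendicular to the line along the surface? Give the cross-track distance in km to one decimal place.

456.2 km

δ₁₃ = central angle CR2→LOC-11 = 0.320972 rad  (haversine)
θ₁₃ = bearing CR2→LOC-11 = 225.779°,  θ₁₂ = bearing CR2→GL7 = 32.672°
dₓₜ = R·arcsin(sin δ₁₃ · sin(θ₁₃ − θ₁₂)) = 6371·arcsin(0.31549·sin(193.107°)) = -456.179 km
|dₓₜ| = 456.179 km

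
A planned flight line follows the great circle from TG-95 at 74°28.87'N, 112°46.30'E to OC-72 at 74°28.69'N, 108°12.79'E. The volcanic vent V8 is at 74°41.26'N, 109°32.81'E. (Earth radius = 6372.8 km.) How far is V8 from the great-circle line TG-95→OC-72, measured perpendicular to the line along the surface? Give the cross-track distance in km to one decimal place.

TG-95: φ = +74.48117°, λ = +112.77167°
OC-72: φ = +74.47817°, λ = +108.21317°
V8: φ = +74.68767°, λ = +109.54683°
δ₁₃ = central angle TG-95→V8 = 0.015387 rad  (haversine)
θ₁₃ = bearing TG-95→V8 = 285.095°,  θ₁₂ = bearing TG-95→OC-72 = 272.055°
dₓₜ = R·arcsin(sin δ₁₃ · sin(θ₁₃ − θ₁₂)) = 6372.8·arcsin(0.01539·sin(13.040°)) = 22.124 km
|dₓₜ| = 22.124 km

22.1 km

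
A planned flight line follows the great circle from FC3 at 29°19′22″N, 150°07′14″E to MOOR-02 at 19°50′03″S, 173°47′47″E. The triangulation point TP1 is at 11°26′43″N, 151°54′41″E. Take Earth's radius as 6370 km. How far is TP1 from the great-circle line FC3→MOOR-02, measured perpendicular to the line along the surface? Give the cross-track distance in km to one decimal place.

739.0 km

FC3: φ = +29.32278°, λ = +150.12056°
MOOR-02: φ = -19.83417°, λ = +173.79639°
TP1: φ = +11.44528°, λ = +151.91139°
δ₁₃ = central angle FC3→TP1 = 0.313378 rad  (haversine)
θ₁₃ = bearing FC3→TP1 = 174.298°,  θ₁₂ = bearing FC3→MOOR-02 = 152.242°
dₓₜ = R·arcsin(sin δ₁₃ · sin(θ₁₃ − θ₁₂)) = 6370·arcsin(0.30827·sin(22.056°)) = 739.040 km
|dₓₜ| = 739.040 km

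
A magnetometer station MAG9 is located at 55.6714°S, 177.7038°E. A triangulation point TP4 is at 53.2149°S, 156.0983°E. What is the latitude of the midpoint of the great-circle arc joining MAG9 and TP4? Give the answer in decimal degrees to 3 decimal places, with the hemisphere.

54.926°S

Bx = cos φ₂ cos Δλ = 0.556743,  By = cos φ₂ sin Δλ = -0.220492
φₘ = atan2(sin φ₁ + sin φ₂, √((cos φ₁ + Bx)² + By²)) = -54.92595°
λₘ = λ₁ + atan2(By, cos φ₁ + Bx) = 166.57313°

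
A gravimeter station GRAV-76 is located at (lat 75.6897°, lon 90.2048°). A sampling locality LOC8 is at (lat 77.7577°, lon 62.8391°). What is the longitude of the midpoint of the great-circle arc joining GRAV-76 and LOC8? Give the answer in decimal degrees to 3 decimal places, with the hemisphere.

77.589°E

Bx = cos φ₂ cos Δλ = 0.188316,  By = cos φ₂ sin Δλ = -0.097471
φₘ = atan2(sin φ₁ + sin φ₂, √((cos φ₁ + Bx)² + By²)) = 77.08552°
λₘ = λ₁ + atan2(By, cos φ₁ + Bx) = 77.58882°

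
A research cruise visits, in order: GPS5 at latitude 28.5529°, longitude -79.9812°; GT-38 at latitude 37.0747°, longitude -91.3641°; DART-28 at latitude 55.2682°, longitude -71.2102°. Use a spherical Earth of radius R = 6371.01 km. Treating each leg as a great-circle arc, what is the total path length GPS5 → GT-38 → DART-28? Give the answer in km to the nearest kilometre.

GPS5→GT-38: c = 0.223288 rad, d = 1422.57 km
GT-38→DART-28: c = 0.397130 rad, d = 2530.12 km
Total = 1422.57 + 2530.12 = 3952.69 km

3953 km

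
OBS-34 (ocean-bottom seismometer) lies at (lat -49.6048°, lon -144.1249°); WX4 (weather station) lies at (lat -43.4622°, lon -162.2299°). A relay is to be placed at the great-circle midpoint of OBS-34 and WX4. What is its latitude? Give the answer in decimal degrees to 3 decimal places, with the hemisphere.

Bx = cos φ₂ cos Δλ = 0.689892,  By = cos φ₂ sin Δλ = -0.225558
φₘ = atan2(sin φ₁ + sin φ₂, √((cos φ₁ + Bx)² + By²)) = -46.89076°
λₘ = λ₁ + atan2(By, cos φ₁ + Bx) = -153.69413°

46.891°S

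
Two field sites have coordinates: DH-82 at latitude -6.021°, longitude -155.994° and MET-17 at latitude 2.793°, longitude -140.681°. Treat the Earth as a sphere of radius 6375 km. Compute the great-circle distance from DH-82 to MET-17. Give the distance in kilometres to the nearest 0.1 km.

1963.8 km

Δφ = 8.8140°,  Δλ = 15.3130°
a = sin²(Δφ/2) + cos φ₁ cos φ₂ sin²(Δλ/2) = 0.023537
c = 2·arcsin(√a) = 0.308051 rad = 17.6500°
d = R·c = 6375 × 0.308051 = 1963.8 km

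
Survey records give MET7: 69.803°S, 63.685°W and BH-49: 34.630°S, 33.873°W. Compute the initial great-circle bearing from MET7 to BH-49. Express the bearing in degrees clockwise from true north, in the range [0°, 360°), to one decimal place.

Δλ = 29.8120°
y = sin Δλ · cos φ₂ = 0.409079
x = cos φ₁ sin φ₂ − sin φ₁ cos φ₂ cos Δλ = 0.473850
θ = atan2(y, x) = 40.8044° → 40.8044° (mod 360°)

40.8°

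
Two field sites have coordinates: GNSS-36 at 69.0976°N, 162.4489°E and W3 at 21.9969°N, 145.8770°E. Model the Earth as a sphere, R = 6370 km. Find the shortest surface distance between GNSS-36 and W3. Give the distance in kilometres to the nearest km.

5355 km

Δφ = -47.1007°,  Δλ = -16.5719°
a = sin²(Δφ/2) + cos φ₁ cos φ₂ sin²(Δλ/2) = 0.166514
c = 2·arcsin(√a) = 0.840660 rad = 48.1663°
d = R·c = 6370 × 0.840660 = 5355.0 km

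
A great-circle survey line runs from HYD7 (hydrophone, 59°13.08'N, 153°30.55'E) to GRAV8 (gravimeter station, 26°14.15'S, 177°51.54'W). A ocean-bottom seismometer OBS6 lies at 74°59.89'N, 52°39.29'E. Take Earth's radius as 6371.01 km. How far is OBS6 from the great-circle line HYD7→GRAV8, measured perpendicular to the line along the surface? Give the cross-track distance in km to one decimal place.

6.4 km

HYD7: φ = +59.21800°, λ = +153.50917°
GRAV8: φ = -26.23583°, λ = -177.85900°
OBS6: φ = +74.99817°, λ = +52.65483°
δ₁₃ = central angle HYD7→OBS6 = 0.635300 rad  (haversine)
θ₁₃ = bearing HYD7→OBS6 = 334.634°,  θ₁₂ = bearing HYD7→GRAV8 = 154.537°
dₓₜ = R·arcsin(sin δ₁₃ · sin(θ₁₃ − θ₁₂)) = 6371.01·arcsin(0.59342·sin(180.097°)) = -6.420 km
|dₓₜ| = 6.420 km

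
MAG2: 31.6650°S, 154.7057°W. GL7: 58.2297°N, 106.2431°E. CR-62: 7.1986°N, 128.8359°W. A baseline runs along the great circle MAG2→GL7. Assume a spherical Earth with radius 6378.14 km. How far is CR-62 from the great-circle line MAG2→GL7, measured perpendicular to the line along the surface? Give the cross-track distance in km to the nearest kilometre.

δ₁₃ = central angle MAG2→CR-62 = 0.803738 rad  (haversine)
θ₁₃ = bearing MAG2→CR-62 = 36.961°,  θ₁₂ = bearing MAG2→GL7 = 322.602°
dₓₜ = R·arcsin(sin δ₁₃ · sin(θ₁₃ − θ₁₂)) = 6378.14·arcsin(0.71996·sin(-285.641°)) = 4885.991 km
|dₓₜ| = 4885.991 km

4886 km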